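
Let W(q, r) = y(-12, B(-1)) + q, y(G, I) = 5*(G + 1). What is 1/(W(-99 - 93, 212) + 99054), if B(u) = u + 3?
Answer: 1/98807 ≈ 1.0121e-5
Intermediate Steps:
B(u) = 3 + u
y(G, I) = 5 + 5*G (y(G, I) = 5*(1 + G) = 5 + 5*G)
W(q, r) = -55 + q (W(q, r) = (5 + 5*(-12)) + q = (5 - 60) + q = -55 + q)
1/(W(-99 - 93, 212) + 99054) = 1/((-55 + (-99 - 93)) + 99054) = 1/((-55 - 192) + 99054) = 1/(-247 + 99054) = 1/98807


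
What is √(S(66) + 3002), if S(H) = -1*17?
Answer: √2985 ≈ 54.635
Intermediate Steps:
S(H) = -17
√(S(66) + 3002) = √(-17 + 3002) = √2985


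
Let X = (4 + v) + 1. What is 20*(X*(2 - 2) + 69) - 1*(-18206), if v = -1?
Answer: 19586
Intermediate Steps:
X = 4 (X = (4 - 1) + 1 = 3 + 1 = 4)
20*(X*(2 - 2) + 69) - 1*(-18206) = 20*(4*(2 - 2) + 69) - 1*(-18206) = 20*(4*0 + 69) + 18206 = 20*(0 + 69) + 18206 = 20*69 + 18206 = 1380 + 18206 = 19586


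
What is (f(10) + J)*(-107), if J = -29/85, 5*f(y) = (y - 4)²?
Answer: -62381/85 ≈ -733.89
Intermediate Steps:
f(y) = (-4 + y)²/5 (f(y) = (y - 4)²/5 = (-4 + y)²/5)
J = -29/85 (J = -29*1/85 = -29/85 ≈ -0.34118)
(f(10) + J)*(-107) = ((-4 + 10)²/5 - 29/85)*(-107) = ((⅕)*6² - 29/85)*(-107) = ((⅕)*36 - 29/85)*(-107) = (36/5 - 29/85)*(-107) = (583/85)*(-107) = -62381/85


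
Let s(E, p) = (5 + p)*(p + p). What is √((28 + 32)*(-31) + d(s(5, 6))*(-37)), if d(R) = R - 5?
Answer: I*√6559 ≈ 80.988*I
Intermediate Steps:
s(E, p) = 2*p*(5 + p) (s(E, p) = (5 + p)*(2*p) = 2*p*(5 + p))
d(R) = -5 + R
√((28 + 32)*(-31) + d(s(5, 6))*(-37)) = √((28 + 32)*(-31) + (-5 + 2*6*(5 + 6))*(-37)) = √(60*(-31) + (-5 + 2*6*11)*(-37)) = √(-1860 + (-5 + 132)*(-37)) = √(-1860 + 127*(-37)) = √(-1860 - 4699) = √(-6559) = I*√6559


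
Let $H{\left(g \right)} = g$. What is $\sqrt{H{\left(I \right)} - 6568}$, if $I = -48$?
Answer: $2 i \sqrt{1654} \approx 81.339 i$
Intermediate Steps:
$\sqrt{H{\left(I \right)} - 6568} = \sqrt{-48 - 6568} = \sqrt{-6616} = 2 i \sqrt{1654}$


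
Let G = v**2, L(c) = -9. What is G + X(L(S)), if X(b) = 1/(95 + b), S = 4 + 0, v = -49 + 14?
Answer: 105351/86 ≈ 1225.0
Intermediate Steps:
v = -35
S = 4
G = 1225 (G = (-35)**2 = 1225)
G + X(L(S)) = 1225 + 1/(95 - 9) = 1225 + 1/86 = 105351/86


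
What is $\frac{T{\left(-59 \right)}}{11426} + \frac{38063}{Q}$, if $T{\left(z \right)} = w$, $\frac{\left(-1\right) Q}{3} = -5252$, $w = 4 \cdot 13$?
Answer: $\frac{217863575}{90014028} \approx 2.4203$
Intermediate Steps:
$w = 52$
$Q = 15756$ ($Q = \left(-3\right) \left(-5252\right) = 15756$)
$T{\left(z \right)} = 52$
$\frac{T{\left(-59 \right)}}{11426} + \frac{38063}{Q} = \frac{52}{11426} + \frac{38063}{15756} = 52 \cdot \frac{1}{11426} + 38063 \cdot \frac{1}{15756} = \frac{26}{5713} + \frac{38063}{15756} = \frac{217863575}{90014028}$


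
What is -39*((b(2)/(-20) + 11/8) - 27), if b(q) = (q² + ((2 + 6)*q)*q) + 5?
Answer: 43173/40 ≈ 1079.3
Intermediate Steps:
b(q) = 5 + 9*q² (b(q) = (q² + (8*q)*q) + 5 = (q² + 8*q²) + 5 = 9*q² + 5 = 5 + 9*q²)
-39*((b(2)/(-20) + 11/8) - 27) = -39*(((5 + 9*2²)/(-20) + 11/8) - 27) = -39*(((5 + 9*4)*(-1/20) + 11*(⅛)) - 27) = -39*(((5 + 36)*(-1/20) + 11/8) - 27) = -39*((41*(-1/20) + 11/8) - 27) = -39*((-41/20 + 11/8) - 27) = -39*(-27/40 - 27) = -39*(-1107/40) = 43173/40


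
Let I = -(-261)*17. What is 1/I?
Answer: 1/4437 ≈ 0.00022538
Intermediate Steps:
I = 4437 (I = -1*(-4437) = 4437)
1/I = 1/4437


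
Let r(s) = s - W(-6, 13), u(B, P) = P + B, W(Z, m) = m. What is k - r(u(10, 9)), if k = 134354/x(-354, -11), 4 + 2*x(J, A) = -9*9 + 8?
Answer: -24470/7 ≈ -3495.7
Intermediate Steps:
u(B, P) = B + P
r(s) = -13 + s (r(s) = s - 1*13 = s - 13 = -13 + s)
x(J, A) = -77/2 (x(J, A) = -2 + (-9*9 + 8)/2 = -2 + (-81 + 8)/2 = -2 + (½)*(-73) = -2 - 73/2 = -77/2)
k = -24428/7 (k = 134354/(-77/2) = 134354*(-2/77) = -24428/7 ≈ -3489.7)
k - r(u(10, 9)) = -24428/7 - (-13 + (10 + 9)) = -24428/7 - (-13 + 19) = -24428/7 - 1*6 = -24428/7 - 6 = -24470/7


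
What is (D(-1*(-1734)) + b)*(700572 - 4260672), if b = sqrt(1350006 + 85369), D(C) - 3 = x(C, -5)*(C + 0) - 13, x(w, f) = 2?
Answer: -12310825800 - 17800500*sqrt(57415) ≈ -1.6576e+10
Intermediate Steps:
D(C) = -10 + 2*C (D(C) = 3 + (2*(C + 0) - 13) = 3 + (2*C - 13) = 3 + (-13 + 2*C) = -10 + 2*C)
b = 5*sqrt(57415) (b = sqrt(1435375) = 5*sqrt(57415) ≈ 1198.1)
(D(-1*(-1734)) + b)*(700572 - 4260672) = ((-10 + 2*(-1*(-1734))) + 5*sqrt(57415))*(700572 - 4260672) = ((-10 + 2*1734) + 5*sqrt(57415))*(-3560100) = ((-10 + 3468) + 5*sqrt(57415))*(-3560100) = (3458 + 5*sqrt(57415))*(-3560100) = -12310825800 - 17800500*sqrt(57415)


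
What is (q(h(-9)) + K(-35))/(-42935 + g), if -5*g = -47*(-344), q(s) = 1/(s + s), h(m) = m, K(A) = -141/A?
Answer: -2503/29086218 ≈ -8.6054e-5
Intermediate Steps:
q(s) = 1/(2*s)
g = -16168/5 (g = -(-47)*(-344)/5 = -⅕*16168 = -16168/5 ≈ -3233.6)
(q(h(-9)) + K(-35))/(-42935 + g) = ((½)/(-9) - 141/(-35))/(-42935 - 16168/5) = ((½)*(-⅑) - 141*(-1/35))/(-230843/5) = (-1/18 + 141/35)*(-5/230843) = (2503/630)*(-5/230843) = -2503/29086218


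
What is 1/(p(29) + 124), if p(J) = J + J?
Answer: 1/182 ≈ 0.0054945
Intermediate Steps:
p(J) = 2*J
1/(p(29) + 124) = 1/(2*29 + 124) = 1/(58 + 124) = 1/182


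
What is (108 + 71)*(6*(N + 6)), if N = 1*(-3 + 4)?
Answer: 7518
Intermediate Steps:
N = 1 (N = 1*1 = 1)
(108 + 71)*(6*(N + 6)) = (108 + 71)*(6*(1 + 6)) = 179*(6*7) = 179*42 = 7518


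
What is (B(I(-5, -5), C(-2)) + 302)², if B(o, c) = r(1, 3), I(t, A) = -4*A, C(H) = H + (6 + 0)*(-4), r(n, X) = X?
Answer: 93025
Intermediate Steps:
C(H) = -24 + H (C(H) = H + 6*(-4) = H - 24 = -24 + H)
B(o, c) = 3
(B(I(-5, -5), C(-2)) + 302)² = (3 + 302)² = 305² = 93025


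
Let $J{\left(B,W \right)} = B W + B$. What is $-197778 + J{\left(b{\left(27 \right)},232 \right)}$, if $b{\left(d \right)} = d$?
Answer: $-191487$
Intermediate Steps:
$J{\left(B,W \right)} = B + B W$
$-197778 + J{\left(b{\left(27 \right)},232 \right)} = -197778 + 27 \left(1 + 232\right) = -197778 + 27 \cdot 233 = -197778 + 6291 = -191487$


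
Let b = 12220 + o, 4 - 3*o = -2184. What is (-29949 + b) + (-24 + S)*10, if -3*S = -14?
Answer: -17193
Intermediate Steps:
S = 14/3 (S = -1/3*(-14) = 14/3 ≈ 4.6667)
o = 2188/3 (o = 4/3 - 1/3*(-2184) = 4/3 + 728 = 2188/3 ≈ 729.33)
b = 38848/3 (b = 12220 + 2188/3 = 38848/3 ≈ 12949.)
(-29949 + b) + (-24 + S)*10 = (-29949 + 38848/3) + (-24 + 14/3)*10 = -50999/3 - 58/3*10 = -50999/3 - 580/3 = -17193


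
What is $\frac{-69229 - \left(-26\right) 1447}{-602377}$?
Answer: $\frac{31607}{602377} \approx 0.05247$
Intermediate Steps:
$\frac{-69229 - \left(-26\right) 1447}{-602377} = \left(-69229 - -37622\right) \left(- \frac{1}{602377}\right) = \left(-69229 + 37622\right) \left(- \frac{1}{602377}\right) = \left(-31607\right) \left(- \frac{1}{602377}\right) = \frac{31607}{602377}$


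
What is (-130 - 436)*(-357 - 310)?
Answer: 377522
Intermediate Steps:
(-130 - 436)*(-357 - 310) = -566*(-667) = 377522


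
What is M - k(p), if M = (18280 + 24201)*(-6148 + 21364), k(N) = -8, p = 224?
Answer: 646390904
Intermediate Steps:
M = 646390896 (M = 42481*15216 = 646390896)
M - k(p) = 646390896 - 1*(-8) = 646390896 + 8 = 646390904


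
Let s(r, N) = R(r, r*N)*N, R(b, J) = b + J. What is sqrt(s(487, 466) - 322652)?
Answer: 3*sqrt(11739918) ≈ 10279.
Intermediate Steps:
R(b, J) = J + b
s(r, N) = N*(r + N*r) (s(r, N) = (r*N + r)*N = (N*r + r)*N = (r + N*r)*N = N*(r + N*r))
sqrt(s(487, 466) - 322652) = sqrt(466*487*(1 + 466) - 322652) = sqrt(466*487*467 - 322652) = sqrt(105981914 - 322652) = sqrt(105659262) = 3*sqrt(11739918)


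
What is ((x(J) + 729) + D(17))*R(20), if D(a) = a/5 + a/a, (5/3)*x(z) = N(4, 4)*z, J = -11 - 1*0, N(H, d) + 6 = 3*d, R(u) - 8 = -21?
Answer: -45097/5 ≈ -9019.4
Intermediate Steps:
R(u) = -13 (R(u) = 8 - 21 = -13)
N(H, d) = -6 + 3*d
J = -11 (J = -11 + 0 = -11)
x(z) = 18*z/5 (x(z) = 3*((-6 + 3*4)*z)/5 = 3*((-6 + 12)*z)/5 = 3*(6*z)/5 = 18*z/5)
D(a) = 1 + a/5 (D(a) = a*(1/5) + 1 = a/5 + 1 = 1 + a/5)
((x(J) + 729) + D(17))*R(20) = (((18/5)*(-11) + 729) + (1 + (1/5)*17))*(-13) = ((-198/5 + 729) + (1 + 17/5))*(-13) = (3447/5 + 22/5)*(-13) = (3469/5)*(-13) = -45097/5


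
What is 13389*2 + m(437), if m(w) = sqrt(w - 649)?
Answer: 26778 + 2*I*sqrt(53) ≈ 26778.0 + 14.56*I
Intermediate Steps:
m(w) = sqrt(-649 + w)
13389*2 + m(437) = 13389*2 + sqrt(-649 + 437) = 26778 + sqrt(-212) = 26778 + 2*I*sqrt(53)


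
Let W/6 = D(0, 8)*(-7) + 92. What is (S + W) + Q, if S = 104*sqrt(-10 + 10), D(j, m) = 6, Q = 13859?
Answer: 14159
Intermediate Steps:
W = 300 (W = 6*(6*(-7) + 92) = 6*(-42 + 92) = 6*50 = 300)
S = 0 (S = 104*sqrt(0) = 104*0 = 0)
(S + W) + Q = (0 + 300) + 13859 = 300 + 13859 = 14159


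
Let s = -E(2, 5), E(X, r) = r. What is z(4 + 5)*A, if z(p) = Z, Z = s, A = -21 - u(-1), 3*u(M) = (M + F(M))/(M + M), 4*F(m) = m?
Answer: 2545/24 ≈ 106.04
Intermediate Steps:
F(m) = m/4
u(M) = 5/24 (u(M) = ((M + M/4)/(M + M))/3 = ((5*M/4)/((2*M)))/3 = ((5*M/4)*(1/(2*M)))/3 = (1/3)*(5/8) = 5/24)
s = -5 (s = -1*5 = -5)
A = -509/24 (A = -21 - 1*5/24 = -21 - 5/24 = -509/24 ≈ -21.208)
Z = -5
z(p) = -5
z(4 + 5)*A = -5*(-509/24) = 2545/24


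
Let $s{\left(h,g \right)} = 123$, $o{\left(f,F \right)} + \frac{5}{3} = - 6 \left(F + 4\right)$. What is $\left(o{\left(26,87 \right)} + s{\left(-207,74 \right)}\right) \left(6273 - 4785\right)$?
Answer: $-631904$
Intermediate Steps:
$o{\left(f,F \right)} = - \frac{77}{3} - 6 F$ ($o{\left(f,F \right)} = - \frac{5}{3} - 6 \left(F + 4\right) = - \frac{5}{3} - 6 \left(4 + F\right) = - \frac{5}{3} - \left(24 + 6 F\right) = - \frac{77}{3} - 6 F$)
$\left(o{\left(26,87 \right)} + s{\left(-207,74 \right)}\right) \left(6273 - 4785\right) = \left(\left(- \frac{77}{3} - 522\right) + 123\right) \left(6273 - 4785\right) = \left(\left(- \frac{77}{3} - 522\right) + 123\right) 1488 = \left(- \frac{1643}{3} + 123\right) 1488 = \left(- \frac{1274}{3}\right) 1488 = -631904$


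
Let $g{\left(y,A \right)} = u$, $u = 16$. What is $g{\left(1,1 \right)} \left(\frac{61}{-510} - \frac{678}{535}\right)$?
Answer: $- \frac{605464}{27285} \approx -22.19$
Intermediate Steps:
$g{\left(y,A \right)} = 16$
$g{\left(1,1 \right)} \left(\frac{61}{-510} - \frac{678}{535}\right) = 16 \left(\frac{61}{-510} - \frac{678}{535}\right) = 16 \left(61 \left(- \frac{1}{510}\right) - \frac{678}{535}\right) = 16 \left(- \frac{61}{510} - \frac{678}{535}\right) = 16 \left(- \frac{75683}{54570}\right) = - \frac{605464}{27285}$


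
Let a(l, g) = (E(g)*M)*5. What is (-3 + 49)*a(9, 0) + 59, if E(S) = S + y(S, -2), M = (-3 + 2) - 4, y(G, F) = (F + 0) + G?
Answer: 2359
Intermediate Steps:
y(G, F) = F + G
M = -5 (M = -1 - 4 = -5)
E(S) = -2 + 2*S (E(S) = S + (-2 + S) = -2 + 2*S)
a(l, g) = 50 - 50*g (a(l, g) = ((-2 + 2*g)*(-5))*5 = (10 - 10*g)*5 = 50 - 50*g)
(-3 + 49)*a(9, 0) + 59 = (-3 + 49)*(50 - 50*0) + 59 = 46*(50 + 0) + 59 = 46*50 + 59 = 2300 + 59 = 2359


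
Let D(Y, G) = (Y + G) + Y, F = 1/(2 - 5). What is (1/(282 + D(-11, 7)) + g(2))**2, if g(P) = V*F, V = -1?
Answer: 900/7921 ≈ 0.11362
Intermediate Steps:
F = -1/3 (F = 1/(-3) = -1/3 ≈ -0.33333)
D(Y, G) = G + 2*Y (D(Y, G) = (G + Y) + Y = G + 2*Y)
g(P) = 1/3 (g(P) = -1*(-1/3) = 1/3)
(1/(282 + D(-11, 7)) + g(2))**2 = (1/(282 + (7 + 2*(-11))) + 1/3)**2 = (1/(282 + (7 - 22)) + 1/3)**2 = (1/(282 - 15) + 1/3)**2 = (1/267 + 1/3)**2 = (30/89)**2 = 900/7921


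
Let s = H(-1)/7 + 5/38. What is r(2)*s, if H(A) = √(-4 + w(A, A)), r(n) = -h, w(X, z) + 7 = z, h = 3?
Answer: -15/38 - 6*I*√3/7 ≈ -0.39474 - 1.4846*I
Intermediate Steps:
w(X, z) = -7 + z
r(n) = -3 (r(n) = -1*3 = -3)
H(A) = √(-11 + A) (H(A) = √(-4 + (-7 + A)) = √(-11 + A))
s = 5/38 + 2*I*√3/7 (s = √(-11 - 1)/7 + 5/38 = √(-12)*(⅐) + 5*(1/38) = (2*I*√3)*(⅐) + 5/38 = 2*I*√3/7 + 5/38 = 5/38 + 2*I*√3/7 ≈ 0.13158 + 0.49487*I)
r(2)*s = -3*(5/38 + 2*I*√3/7) = -15/38 - 6*I*√3/7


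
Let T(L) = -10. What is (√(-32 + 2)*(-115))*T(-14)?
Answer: 1150*I*√30 ≈ 6298.8*I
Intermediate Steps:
(√(-32 + 2)*(-115))*T(-14) = (√(-32 + 2)*(-115))*(-10) = (√(-30)*(-115))*(-10) = ((I*√30)*(-115))*(-10) = -115*I*√30*(-10) = 1150*I*√30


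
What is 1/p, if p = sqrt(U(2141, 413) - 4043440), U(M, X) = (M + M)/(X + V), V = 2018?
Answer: -I*sqrt(23895753608298)/9829598358 ≈ -0.00049731*I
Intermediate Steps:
U(M, X) = 2*M/(2018 + X) (U(M, X) = (M + M)/(X + 2018) = (2*M)/(2018 + X) = 2*M/(2018 + X))
p = I*sqrt(23895753608298)/2431 (p = sqrt(2*2141/(2018 + 413) - 4043440) = sqrt(2*2141/2431 - 4043440) = sqrt(2*2141*(1/2431) - 4043440) = sqrt(4282/2431 - 4043440) = sqrt(-9829598358/2431) = I*sqrt(23895753608298)/2431 ≈ 2010.8*I)
1/p = 1/(I*sqrt(23895753608298)/2431) = -I*sqrt(23895753608298)/9829598358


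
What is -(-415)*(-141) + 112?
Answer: -58403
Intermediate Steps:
-(-415)*(-141) + 112 = -415*141 + 112 = -58515 + 112 = -58403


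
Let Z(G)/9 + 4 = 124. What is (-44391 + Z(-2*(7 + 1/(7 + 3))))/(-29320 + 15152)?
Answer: 43311/14168 ≈ 3.0570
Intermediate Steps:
Z(G) = 1080 (Z(G) = -36 + 9*124 = -36 + 1116 = 1080)
(-44391 + Z(-2*(7 + 1/(7 + 3))))/(-29320 + 15152) = (-44391 + 1080)/(-29320 + 15152) = -43311/(-14168) = -43311*(-1/14168) = 43311/14168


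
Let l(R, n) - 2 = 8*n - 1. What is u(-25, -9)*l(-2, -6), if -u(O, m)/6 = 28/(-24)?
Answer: -329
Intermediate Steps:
u(O, m) = 7 (u(O, m) = -168/(-24) = -168*(-1)/24 = -6*(-7/6) = 7)
l(R, n) = 1 + 8*n (l(R, n) = 2 + (8*n - 1) = 2 + (-1 + 8*n) = 1 + 8*n)
u(-25, -9)*l(-2, -6) = 7*(1 + 8*(-6)) = 7*(1 - 48) = 7*(-47) = -329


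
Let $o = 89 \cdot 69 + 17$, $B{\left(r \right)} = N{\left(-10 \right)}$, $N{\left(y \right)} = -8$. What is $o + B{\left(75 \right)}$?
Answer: $6150$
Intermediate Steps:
$B{\left(r \right)} = -8$
$o = 6158$ ($o = 6141 + 17 = 6158$)
$o + B{\left(75 \right)} = 6158 - 8 = 6150$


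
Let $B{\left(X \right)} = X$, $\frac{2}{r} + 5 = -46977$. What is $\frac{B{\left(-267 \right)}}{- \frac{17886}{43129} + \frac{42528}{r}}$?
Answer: $\frac{3838481}{14362319979626} \approx 2.6726 \cdot 10^{-7}$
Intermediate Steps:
$r = - \frac{1}{23491}$ ($r = \frac{2}{-5 - 46977} = \frac{2}{-46982} = 2 \left(- \frac{1}{46982}\right) = - \frac{1}{23491} \approx -4.2569 \cdot 10^{-5}$)
$\frac{B{\left(-267 \right)}}{- \frac{17886}{43129} + \frac{42528}{r}} = - \frac{267}{- \frac{17886}{43129} + \frac{42528}{- \frac{1}{23491}}} = - \frac{267}{\left(-17886\right) \frac{1}{43129} + 42528 \left(-23491\right)} = - \frac{267}{- \frac{17886}{43129} - 999025248} = - \frac{267}{- \frac{43086959938878}{43129}} = \left(-267\right) \left(- \frac{43129}{43086959938878}\right) = \frac{3838481}{14362319979626}$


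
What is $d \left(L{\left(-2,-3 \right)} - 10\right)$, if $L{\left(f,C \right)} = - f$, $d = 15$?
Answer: $-120$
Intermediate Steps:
$d \left(L{\left(-2,-3 \right)} - 10\right) = 15 \left(\left(-1\right) \left(-2\right) - 10\right) = 15 \left(2 - 10\right) = 15 \left(-8\right) = -120$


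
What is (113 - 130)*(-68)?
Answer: 1156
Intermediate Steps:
(113 - 130)*(-68) = -17*(-68) = 1156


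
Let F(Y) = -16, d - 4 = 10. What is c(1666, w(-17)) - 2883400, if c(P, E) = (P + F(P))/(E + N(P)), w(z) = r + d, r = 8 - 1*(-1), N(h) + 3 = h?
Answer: -810235125/281 ≈ -2.8834e+6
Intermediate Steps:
d = 14 (d = 4 + 10 = 14)
N(h) = -3 + h
r = 9 (r = 8 + 1 = 9)
w(z) = 23 (w(z) = 9 + 14 = 23)
c(P, E) = (-16 + P)/(-3 + E + P) (c(P, E) = (P - 16)/(E + (-3 + P)) = (-16 + P)/(-3 + E + P))
c(1666, w(-17)) - 2883400 = (-16 + 1666)/(-3 + 23 + 1666) - 2883400 = 1650/1686 - 2883400 = (1/1686)*1650 - 2883400 = 275/281 - 2883400 = -810235125/281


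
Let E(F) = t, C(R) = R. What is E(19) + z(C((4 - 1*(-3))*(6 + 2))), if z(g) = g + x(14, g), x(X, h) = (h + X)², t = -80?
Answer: 4876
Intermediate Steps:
x(X, h) = (X + h)²
E(F) = -80
z(g) = g + (14 + g)²
E(19) + z(C((4 - 1*(-3))*(6 + 2))) = -80 + ((4 - 1*(-3))*(6 + 2) + (14 + (4 - 1*(-3))*(6 + 2))²) = -80 + ((4 + 3)*8 + (14 + (4 + 3)*8)²) = -80 + (7*8 + (14 + 7*8)²) = -80 + (56 + (14 + 56)²) = -80 + (56 + 70²) = -80 + (56 + 4900) = -80 + 4956 = 4876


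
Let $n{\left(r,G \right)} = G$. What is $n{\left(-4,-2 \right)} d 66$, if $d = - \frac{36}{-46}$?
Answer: $- \frac{2376}{23} \approx -103.3$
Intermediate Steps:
$d = \frac{18}{23}$ ($d = \left(-36\right) \left(- \frac{1}{46}\right) = \frac{18}{23} \approx 0.78261$)
$n{\left(-4,-2 \right)} d 66 = \left(-2\right) \frac{18}{23} \cdot 66 = \left(- \frac{36}{23}\right) 66 = - \frac{2376}{23}$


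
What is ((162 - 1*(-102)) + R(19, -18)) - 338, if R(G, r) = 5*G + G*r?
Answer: -321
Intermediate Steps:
((162 - 1*(-102)) + R(19, -18)) - 338 = ((162 - 1*(-102)) + 19*(5 - 18)) - 338 = ((162 + 102) + 19*(-13)) - 338 = (264 - 247) - 338 = 17 - 338 = -321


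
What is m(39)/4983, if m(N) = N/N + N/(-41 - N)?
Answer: 41/398640 ≈ 0.00010285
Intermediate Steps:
m(N) = 1 + N/(-41 - N)
m(39)/4983 = (41/(41 + 39))/4983 = (41/80)*(1/4983) = 41/398640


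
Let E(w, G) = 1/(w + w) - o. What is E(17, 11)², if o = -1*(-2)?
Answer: 4489/1156 ≈ 3.8832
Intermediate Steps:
o = 2
E(w, G) = -2 + 1/(2*w) (E(w, G) = 1/(w + w) - 1*2 = 1/(2*w) - 2 = -2 + 1/(2*w))
E(17, 11)² = (-2 + (½)/17)² = (-2 + (½)*(1/17))² = (-2 + 1/34)² = (-67/34)² = 4489/1156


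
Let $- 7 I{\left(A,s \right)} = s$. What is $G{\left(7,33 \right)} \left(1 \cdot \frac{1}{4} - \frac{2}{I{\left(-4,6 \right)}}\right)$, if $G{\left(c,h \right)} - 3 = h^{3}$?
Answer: $92845$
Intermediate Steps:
$I{\left(A,s \right)} = - \frac{s}{7}$
$G{\left(c,h \right)} = 3 + h^{3}$
$G{\left(7,33 \right)} \left(1 \cdot \frac{1}{4} - \frac{2}{I{\left(-4,6 \right)}}\right) = \left(3 + 33^{3}\right) \left(1 \cdot \frac{1}{4} - \frac{2}{\left(- \frac{1}{7}\right) 6}\right) = \left(3 + 35937\right) \left(1 \cdot \frac{1}{4} - \frac{2}{- \frac{6}{7}}\right) = 35940 \left(\frac{1}{4} - - \frac{7}{3}\right) = 35940 \left(\frac{1}{4} + \frac{7}{3}\right) = 35940 \cdot \frac{31}{12} = 92845$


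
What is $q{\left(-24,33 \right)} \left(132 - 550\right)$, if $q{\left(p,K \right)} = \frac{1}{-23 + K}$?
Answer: $- \frac{209}{5} \approx -41.8$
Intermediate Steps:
$q{\left(-24,33 \right)} \left(132 - 550\right) = \frac{132 - 550}{-23 + 33} = \frac{1}{10} \left(-418\right) = - \frac{209}{5}$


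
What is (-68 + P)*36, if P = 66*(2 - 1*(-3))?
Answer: 9432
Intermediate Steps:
P = 330 (P = 66*(2 + 3) = 66*5 = 330)
(-68 + P)*36 = (-68 + 330)*36 = 262*36 = 9432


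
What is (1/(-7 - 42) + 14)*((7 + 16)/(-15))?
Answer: -3151/147 ≈ -21.435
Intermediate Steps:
(1/(-7 - 42) + 14)*((7 + 16)/(-15)) = (1/(-49) + 14)*(23*(-1/15)) = (-1/49 + 14)*(-23/15) = (685/49)*(-23/15) = -3151/147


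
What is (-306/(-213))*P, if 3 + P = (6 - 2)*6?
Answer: 2142/71 ≈ 30.169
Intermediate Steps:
P = 21 (P = -3 + (6 - 2)*6 = -3 + 4*6 = -3 + 24 = 21)
(-306/(-213))*P = -306/(-213)*21 = -306*(-1/213)*21 = (102/71)*21 = 2142/71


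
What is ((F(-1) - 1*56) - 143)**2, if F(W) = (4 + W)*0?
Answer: 39601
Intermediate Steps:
F(W) = 0
((F(-1) - 1*56) - 143)**2 = ((0 - 1*56) - 143)**2 = ((0 - 56) - 143)**2 = (-56 - 143)**2 = (-199)**2 = 39601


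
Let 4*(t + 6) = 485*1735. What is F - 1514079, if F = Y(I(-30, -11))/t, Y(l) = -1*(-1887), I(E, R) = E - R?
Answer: -1274023281081/841451 ≈ -1.5141e+6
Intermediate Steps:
Y(l) = 1887
t = 841451/4 (t = -6 + (485*1735)/4 = -6 + (¼)*841475 = -6 + 841475/4 = 841451/4 ≈ 2.1036e+5)
F = 7548/841451 (F = 1887/(841451/4) = 1887*(4/841451) = 7548/841451 ≈ 0.0089702)
F - 1514079 = 7548/841451 - 1514079 = -1274023281081/841451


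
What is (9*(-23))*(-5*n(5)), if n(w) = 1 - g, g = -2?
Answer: 3105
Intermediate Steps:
n(w) = 3 (n(w) = 1 - 1*(-2) = 1 + 2 = 3)
(9*(-23))*(-5*n(5)) = (9*(-23))*(-5*3) = -207*(-15) = 3105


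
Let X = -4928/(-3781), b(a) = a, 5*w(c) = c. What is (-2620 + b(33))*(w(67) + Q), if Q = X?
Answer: -3613571/95 ≈ -38038.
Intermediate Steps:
w(c) = c/5
X = 4928/3781 (X = -4928*(-1/3781) = 4928/3781 ≈ 1.3034)
Q = 4928/3781 ≈ 1.3034
(-2620 + b(33))*(w(67) + Q) = (-2620 + 33)*((1/5)*67 + 4928/3781) = -2587*(67/5 + 4928/3781) = -2587*277967/18905 = -3613571/95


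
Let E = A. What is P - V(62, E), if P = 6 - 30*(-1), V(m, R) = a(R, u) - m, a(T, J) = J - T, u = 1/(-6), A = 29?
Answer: 763/6 ≈ 127.17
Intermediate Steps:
u = -⅙ ≈ -0.16667
E = 29
V(m, R) = -⅙ - R - m (V(m, R) = (-⅙ - R) - m = -⅙ - R - m)
P = 36 (P = 6 + 30 = 36)
P - V(62, E) = 36 - (-⅙ - 1*29 - 1*62) = 36 - (-⅙ - 29 - 62) = 36 - 1*(-547/6) = 36 + 547/6 = 763/6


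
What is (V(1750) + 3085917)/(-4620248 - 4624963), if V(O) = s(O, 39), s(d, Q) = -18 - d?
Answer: -3084149/9245211 ≈ -0.33359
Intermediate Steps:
V(O) = -18 - O
(V(1750) + 3085917)/(-4620248 - 4624963) = ((-18 - 1*1750) + 3085917)/(-4620248 - 4624963) = ((-18 - 1750) + 3085917)/(-9245211) = (-1768 + 3085917)*(-1/9245211) = 3084149*(-1/9245211) = -3084149/9245211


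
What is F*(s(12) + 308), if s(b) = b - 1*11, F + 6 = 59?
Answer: 16377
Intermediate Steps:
F = 53 (F = -6 + 59 = 53)
s(b) = -11 + b (s(b) = b - 11 = -11 + b)
F*(s(12) + 308) = 53*((-11 + 12) + 308) = 53*(1 + 308) = 53*309 = 16377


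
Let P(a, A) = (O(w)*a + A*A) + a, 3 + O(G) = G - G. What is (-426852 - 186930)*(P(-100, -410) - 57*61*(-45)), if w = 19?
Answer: -199334911230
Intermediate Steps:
O(G) = -3 (O(G) = -3 + (G - G) = -3 + 0 = -3)
P(a, A) = A² - 2*a (P(a, A) = (-3*a + A*A) + a = (-3*a + A²) + a = (A² - 3*a) + a = A² - 2*a)
(-426852 - 186930)*(P(-100, -410) - 57*61*(-45)) = (-426852 - 186930)*(((-410)² - 2*(-100)) - 57*61*(-45)) = -613782*((168100 + 200) - 3477*(-45)) = -613782*(168300 + 156465) = -613782*324765 = -199334911230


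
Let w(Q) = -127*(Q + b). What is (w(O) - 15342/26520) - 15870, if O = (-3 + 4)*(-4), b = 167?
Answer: -161646377/4420 ≈ -36572.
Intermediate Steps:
O = -4 (O = 1*(-4) = -4)
w(Q) = -21209 - 127*Q (w(Q) = -127*(Q + 167) = -127*(167 + Q) = -21209 - 127*Q)
(w(O) - 15342/26520) - 15870 = ((-21209 - 127*(-4)) - 15342/26520) - 15870 = ((-21209 + 508) - 15342*1/26520) - 15870 = (-20701 - 2557/4420) - 15870 = -91500977/4420 - 15870 = -161646377/4420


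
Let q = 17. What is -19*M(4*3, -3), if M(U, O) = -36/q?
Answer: 684/17 ≈ 40.235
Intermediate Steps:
M(U, O) = -36/17
-19*M(4*3, -3) = -19*(-36/17) = 684/17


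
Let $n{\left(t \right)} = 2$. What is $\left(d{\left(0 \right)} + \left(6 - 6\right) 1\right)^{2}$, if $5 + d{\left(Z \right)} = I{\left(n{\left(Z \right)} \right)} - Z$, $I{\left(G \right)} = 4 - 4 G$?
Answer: $81$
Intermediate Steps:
$d{\left(Z \right)} = -9 - Z$ ($d{\left(Z \right)} = -5 - \left(4 + Z\right) = -9 - Z$)
$\left(d{\left(0 \right)} + \left(6 - 6\right) 1\right)^{2} = \left(\left(-9 - 0\right) + \left(6 - 6\right) 1\right)^{2} = \left(\left(-9 + 0\right) + 0 \cdot 1\right)^{2} = \left(-9 + 0\right)^{2} = \left(-9\right)^{2} = 81$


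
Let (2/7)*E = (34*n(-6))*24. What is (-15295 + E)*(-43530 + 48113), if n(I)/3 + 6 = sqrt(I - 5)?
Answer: -305699849 + 39267144*I*sqrt(11) ≈ -3.057e+8 + 1.3023e+8*I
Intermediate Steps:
n(I) = -18 + 3*sqrt(-5 + I) (n(I) = -18 + 3*sqrt(I - 5) = -18 + 3*sqrt(-5 + I))
E = -51408 + 8568*I*sqrt(11) (E = 7*((34*(-18 + 3*sqrt(-5 - 6)))*24)/2 = 7*((34*(-18 + 3*sqrt(-11)))*24)/2 = 7*((34*(-18 + 3*(I*sqrt(11))))*24)/2 = 7*((34*(-18 + 3*I*sqrt(11)))*24)/2 = 7*((-612 + 102*I*sqrt(11))*24)/2 = 7*(-14688 + 2448*I*sqrt(11))/2 = -51408 + 8568*I*sqrt(11) ≈ -51408.0 + 28417.0*I)
(-15295 + E)*(-43530 + 48113) = (-15295 + (-51408 + 8568*I*sqrt(11)))*(-43530 + 48113) = (-66703 + 8568*I*sqrt(11))*4583 = -305699849 + 39267144*I*sqrt(11)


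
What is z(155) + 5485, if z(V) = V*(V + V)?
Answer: 53535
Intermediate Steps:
z(V) = 2*V² (z(V) = V*(2*V) = 2*V²)
z(155) + 5485 = 2*155² + 5485 = 2*24025 + 5485 = 48050 + 5485 = 53535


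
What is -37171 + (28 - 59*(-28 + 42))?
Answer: -37969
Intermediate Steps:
-37171 + (28 - 59*(-28 + 42)) = -37171 + (28 - 59*14) = -37171 + (28 - 826) = -37171 - 798 = -37969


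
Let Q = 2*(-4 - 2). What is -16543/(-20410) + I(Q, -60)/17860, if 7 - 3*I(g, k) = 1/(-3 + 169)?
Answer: 981078467/1210215032 ≈ 0.81066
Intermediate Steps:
Q = -12 (Q = 2*(-6) = -12)
I(g, k) = 387/166 (I(g, k) = 7/3 - 1/(3*(-3 + 169)) = 7/3 - ⅓/166 = 7/3 - ⅓*1/166 = 7/3 - 1/498 = 387/166)
-16543/(-20410) + I(Q, -60)/17860 = -16543/(-20410) + (387/166)/17860 = -16543*(-1/20410) + (387/166)*(1/17860) = 16543/20410 + 387/2964760 = 981078467/1210215032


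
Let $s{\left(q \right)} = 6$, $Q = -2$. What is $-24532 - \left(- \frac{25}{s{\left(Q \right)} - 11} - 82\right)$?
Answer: $-24455$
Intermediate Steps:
$-24532 - \left(- \frac{25}{s{\left(Q \right)} - 11} - 82\right) = -24532 - \left(- \frac{25}{6 - 11} - 82\right) = -24532 - \left(- \frac{25}{-5} - 82\right) = -24532 - \left(\left(-25\right) \left(- \frac{1}{5}\right) - 82\right) = -24532 - \left(5 - 82\right) = -24532 - -77 = -24532 + 77 = -24455$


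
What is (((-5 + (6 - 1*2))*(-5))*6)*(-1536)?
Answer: -46080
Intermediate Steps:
(((-5 + (6 - 1*2))*(-5))*6)*(-1536) = (((-5 + (6 - 2))*(-5))*6)*(-1536) = (((-5 + 4)*(-5))*6)*(-1536) = (-1*(-5)*6)*(-1536) = (5*6)*(-1536) = 30*(-1536) = -46080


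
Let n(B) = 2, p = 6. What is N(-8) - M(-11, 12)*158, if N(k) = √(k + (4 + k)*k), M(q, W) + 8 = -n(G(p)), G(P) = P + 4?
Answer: 1580 + 2*√6 ≈ 1584.9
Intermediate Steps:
G(P) = 4 + P
M(q, W) = -10 (M(q, W) = -8 - 1*2 = -8 - 2 = -10)
N(k) = √(k + k*(4 + k))
N(-8) - M(-11, 12)*158 = √(-8*(5 - 8)) - 1*(-10)*158 = √(-8*(-3)) + 10*158 = √24 + 1580 = 2*√6 + 1580 = 1580 + 2*√6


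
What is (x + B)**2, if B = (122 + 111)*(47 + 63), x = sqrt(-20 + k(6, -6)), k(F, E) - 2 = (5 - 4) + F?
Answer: (25630 + I*sqrt(11))**2 ≈ 6.569e+8 + 1.7e+5*I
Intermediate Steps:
k(F, E) = 3 + F (k(F, E) = 2 + ((5 - 4) + F) = 2 + (1 + F) = 3 + F)
x = I*sqrt(11) (x = sqrt(-20 + (3 + 6)) = sqrt(-20 + 9) = sqrt(-11) = I*sqrt(11) ≈ 3.3166*I)
B = 25630 (B = 233*110 = 25630)
(x + B)**2 = (I*sqrt(11) + 25630)**2 = (25630 + I*sqrt(11))**2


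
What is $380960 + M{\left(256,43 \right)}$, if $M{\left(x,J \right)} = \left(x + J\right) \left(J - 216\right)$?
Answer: $329233$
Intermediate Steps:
$M{\left(x,J \right)} = \left(-216 + J\right) \left(J + x\right)$ ($M{\left(x,J \right)} = \left(J + x\right) \left(-216 + J\right) = \left(-216 + J\right) \left(J + x\right)$)
$380960 + M{\left(256,43 \right)} = 380960 + \left(43^{2} - 9288 - 55296 + 43 \cdot 256\right) = 380960 + \left(1849 - 9288 - 55296 + 11008\right) = 380960 - 51727 = 329233$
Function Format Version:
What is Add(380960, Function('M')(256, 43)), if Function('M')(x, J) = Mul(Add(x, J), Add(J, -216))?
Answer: 329233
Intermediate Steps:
Function('M')(x, J) = Mul(Add(-216, J), Add(J, x)) (Function('M')(x, J) = Mul(Add(J, x), Add(-216, J)) = Mul(Add(-216, J), Add(J, x)))
Add(380960, Function('M')(256, 43)) = Add(380960, Add(Pow(43, 2), Mul(-216, 43), Mul(-216, 256), Mul(43, 256))) = Add(380960, Add(1849, -9288, -55296, 11008)) = Add(380960, -51727) = 329233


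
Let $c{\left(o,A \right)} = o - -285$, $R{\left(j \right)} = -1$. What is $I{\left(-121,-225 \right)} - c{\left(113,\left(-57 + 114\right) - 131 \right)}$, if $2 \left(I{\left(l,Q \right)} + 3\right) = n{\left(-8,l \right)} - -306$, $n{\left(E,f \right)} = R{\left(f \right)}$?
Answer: $- \frac{497}{2} \approx -248.5$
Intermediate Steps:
$n{\left(E,f \right)} = -1$
$I{\left(l,Q \right)} = \frac{299}{2}$ ($I{\left(l,Q \right)} = -3 + \frac{-1 - -306}{2} = -3 + \frac{-1 + 306}{2} = -3 + \frac{1}{2} \cdot 305 = -3 + \frac{305}{2} = \frac{299}{2}$)
$c{\left(o,A \right)} = 285 + o$ ($c{\left(o,A \right)} = o + 285 = 285 + o$)
$I{\left(-121,-225 \right)} - c{\left(113,\left(-57 + 114\right) - 131 \right)} = \frac{299}{2} - \left(285 + 113\right) = \frac{299}{2} - 398 = - \frac{497}{2}$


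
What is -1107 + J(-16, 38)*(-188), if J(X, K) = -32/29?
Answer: -26087/29 ≈ -899.55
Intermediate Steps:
J(X, K) = -32/29 (J(X, K) = -32*1/29 = -32/29)
-1107 + J(-16, 38)*(-188) = -1107 - 32/29*(-188) = -1107 + 6016/29 = -26087/29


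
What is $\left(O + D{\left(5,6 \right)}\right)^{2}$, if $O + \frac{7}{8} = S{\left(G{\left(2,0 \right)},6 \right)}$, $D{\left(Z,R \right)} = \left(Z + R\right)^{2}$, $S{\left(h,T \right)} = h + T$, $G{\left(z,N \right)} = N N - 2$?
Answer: $\frac{986049}{64} \approx 15407.0$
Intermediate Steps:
$G{\left(z,N \right)} = -2 + N^{2}$ ($G{\left(z,N \right)} = N^{2} - 2 = -2 + N^{2}$)
$S{\left(h,T \right)} = T + h$
$D{\left(Z,R \right)} = \left(R + Z\right)^{2}$
$O = \frac{25}{8}$ ($O = - \frac{7}{8} + \left(6 - \left(2 - 0^{2}\right)\right) = - \frac{7}{8} + \left(6 + \left(-2 + 0\right)\right) = - \frac{7}{8} + \left(6 - 2\right) = - \frac{7}{8} + 4 = \frac{25}{8} \approx 3.125$)
$\left(O + D{\left(5,6 \right)}\right)^{2} = \left(\frac{25}{8} + \left(6 + 5\right)^{2}\right)^{2} = \left(\frac{25}{8} + 11^{2}\right)^{2} = \left(\frac{25}{8} + 121\right)^{2} = \left(\frac{993}{8}\right)^{2} = \frac{986049}{64}$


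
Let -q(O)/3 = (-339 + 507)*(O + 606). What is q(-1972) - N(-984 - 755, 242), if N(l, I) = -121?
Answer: 688585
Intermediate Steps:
q(O) = -305424 - 504*O (q(O) = -3*(-339 + 507)*(O + 606) = -504*(606 + O) = -3*(101808 + 168*O) = -305424 - 504*O)
q(-1972) - N(-984 - 755, 242) = (-305424 - 504*(-1972)) - 1*(-121) = (-305424 + 993888) + 121 = 688464 + 121 = 688585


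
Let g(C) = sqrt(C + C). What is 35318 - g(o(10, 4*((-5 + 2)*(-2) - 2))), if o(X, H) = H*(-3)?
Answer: 35318 - 4*I*sqrt(6) ≈ 35318.0 - 9.798*I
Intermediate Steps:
o(X, H) = -3*H
g(C) = sqrt(2)*sqrt(C) (g(C) = sqrt(2*C) = sqrt(2)*sqrt(C))
35318 - g(o(10, 4*((-5 + 2)*(-2) - 2))) = 35318 - sqrt(2)*sqrt(-12*((-5 + 2)*(-2) - 2)) = 35318 - sqrt(2)*sqrt(-12*(-3*(-2) - 2)) = 35318 - sqrt(2)*sqrt(-12*(6 - 2)) = 35318 - sqrt(2)*sqrt(-12*4) = 35318 - sqrt(2)*sqrt(-3*16) = 35318 - sqrt(2)*sqrt(-48) = 35318 - sqrt(2)*4*I*sqrt(3) = 35318 - 4*I*sqrt(6)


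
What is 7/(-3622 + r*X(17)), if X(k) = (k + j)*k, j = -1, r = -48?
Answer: -7/16678 ≈ -0.00041971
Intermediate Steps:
X(k) = k*(-1 + k) (X(k) = (k - 1)*k = (-1 + k)*k = k*(-1 + k))
7/(-3622 + r*X(17)) = 7/(-3622 - 816*(-1 + 17)) = 7/(-3622 - 816*16) = 7/(-3622 - 48*272) = 7/(-3622 - 13056) = 7/(-16678) = -1/16678*7 = -7/16678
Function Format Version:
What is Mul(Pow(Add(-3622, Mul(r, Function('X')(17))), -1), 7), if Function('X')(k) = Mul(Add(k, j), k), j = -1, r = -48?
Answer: Rational(-7, 16678) ≈ -0.00041971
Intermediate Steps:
Function('X')(k) = Mul(k, Add(-1, k)) (Function('X')(k) = Mul(Add(k, -1), k) = Mul(Add(-1, k), k) = Mul(k, Add(-1, k)))
Mul(Pow(Add(-3622, Mul(r, Function('X')(17))), -1), 7) = Mul(Pow(Add(-3622, Mul(-48, Mul(17, Add(-1, 17)))), -1), 7) = Mul(Pow(Add(-3622, Mul(-48, Mul(17, 16))), -1), 7) = Mul(Pow(Add(-3622, Mul(-48, 272)), -1), 7) = Mul(Pow(Add(-3622, -13056), -1), 7) = Mul(Pow(-16678, -1), 7) = Mul(Rational(-1, 16678), 7) = Rational(-7, 16678)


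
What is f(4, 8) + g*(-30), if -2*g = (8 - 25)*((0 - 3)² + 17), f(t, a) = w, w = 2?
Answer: -6628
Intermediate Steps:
f(t, a) = 2
g = 221 (g = -(8 - 25)*((0 - 3)² + 17)/2 = -(-17)*((-3)² + 17)/2 = -(-17)*(9 + 17)/2 = -(-17)*26/2 = -½*(-442) = 221)
f(4, 8) + g*(-30) = 2 + 221*(-30) = 2 - 6630 = -6628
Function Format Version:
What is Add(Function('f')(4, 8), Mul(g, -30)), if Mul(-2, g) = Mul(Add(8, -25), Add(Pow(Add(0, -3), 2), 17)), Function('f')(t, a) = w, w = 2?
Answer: -6628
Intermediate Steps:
Function('f')(t, a) = 2
g = 221 (g = Mul(Rational(-1, 2), Mul(Add(8, -25), Add(Pow(Add(0, -3), 2), 17))) = Mul(Rational(-1, 2), Mul(-17, Add(Pow(-3, 2), 17))) = Mul(Rational(-1, 2), Mul(-17, Add(9, 17))) = Mul(Rational(-1, 2), Mul(-17, 26)) = Mul(Rational(-1, 2), -442) = 221)
Add(Function('f')(4, 8), Mul(g, -30)) = Add(2, Mul(221, -30)) = Add(2, -6630) = -6628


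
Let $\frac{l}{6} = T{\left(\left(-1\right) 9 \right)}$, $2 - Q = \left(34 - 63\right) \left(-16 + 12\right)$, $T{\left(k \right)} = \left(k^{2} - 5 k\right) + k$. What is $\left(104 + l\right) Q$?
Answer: $-91884$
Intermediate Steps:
$T{\left(k \right)} = k^{2} - 4 k$
$Q = -114$ ($Q = 2 - \left(34 - 63\right) \left(-16 + 12\right) = 2 - \left(-29\right) \left(-4\right) = 2 - 116 = -114$)
$l = 702$ ($l = 6 \left(-1\right) 9 \left(-4 - 9\right) = 6 \left(- 9 \left(-4 - 9\right)\right) = 6 \left(\left(-9\right) \left(-13\right)\right) = 6 \cdot 117 = 702$)
$\left(104 + l\right) Q = \left(104 + 702\right) \left(-114\right) = 806 \left(-114\right) = -91884$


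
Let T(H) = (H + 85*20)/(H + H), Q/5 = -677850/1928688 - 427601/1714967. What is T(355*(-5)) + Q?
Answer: -116749049422591/39140362567336 ≈ -2.9828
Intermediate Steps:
Q = -1655999415365/551272712216 (Q = 5*(-677850/1928688 - 427601/1714967) = 5*(-677850*1/1928688 - 427601*1/1714967) = 5*(-112975/321448 - 427601/1714967) = 5*(-331199883073/551272712216) = -1655999415365/551272712216 ≈ -3.0040)
T(H) = (1700 + H)/(2*H) (T(H) = (H + 1700)/((2*H)) = (1700 + H)*(1/(2*H)) = (1700 + H)/(2*H))
T(355*(-5)) + Q = (1700 + 355*(-5))/(2*((355*(-5)))) - 1655999415365/551272712216 = (1/2)*(1700 - 1775)/(-1775) - 1655999415365/551272712216 = (1/2)*(-1/1775)*(-75) - 1655999415365/551272712216 = 3/142 - 1655999415365/551272712216 = -116749049422591/39140362567336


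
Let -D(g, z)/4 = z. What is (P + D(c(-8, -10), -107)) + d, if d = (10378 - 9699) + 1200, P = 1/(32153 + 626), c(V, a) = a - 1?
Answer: 75621154/32779 ≈ 2307.0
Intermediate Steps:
c(V, a) = -1 + a
D(g, z) = -4*z
P = 1/32779 ≈ 3.0507e-5
d = 1879 (d = 679 + 1200 = 1879)
(P + D(c(-8, -10), -107)) + d = (1/32779 - 4*(-107)) + 1879 = (1/32779 + 428) + 1879 = 14029413/32779 + 1879 = 75621154/32779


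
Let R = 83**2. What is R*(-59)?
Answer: -406451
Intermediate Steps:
R = 6889
R*(-59) = 6889*(-59) = -406451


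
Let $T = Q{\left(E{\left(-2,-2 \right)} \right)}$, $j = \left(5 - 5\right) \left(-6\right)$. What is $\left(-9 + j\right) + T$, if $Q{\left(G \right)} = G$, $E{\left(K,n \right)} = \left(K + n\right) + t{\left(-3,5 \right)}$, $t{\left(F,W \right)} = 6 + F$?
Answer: $-10$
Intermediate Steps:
$E{\left(K,n \right)} = 3 + K + n$ ($E{\left(K,n \right)} = \left(K + n\right) + \left(6 - 3\right) = \left(K + n\right) + 3 = 3 + K + n$)
$j = 0$ ($j = 0 \left(-6\right) = 0$)
$T = -1$ ($T = 3 - 2 - 2 = -1$)
$\left(-9 + j\right) + T = \left(-9 + 0\right) - 1 = -9 - 1 = -10$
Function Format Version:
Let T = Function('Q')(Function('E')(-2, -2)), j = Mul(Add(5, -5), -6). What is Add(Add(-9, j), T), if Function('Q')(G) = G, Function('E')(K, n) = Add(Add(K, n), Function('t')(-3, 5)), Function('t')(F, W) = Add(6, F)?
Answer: -10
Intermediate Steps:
Function('E')(K, n) = Add(3, K, n) (Function('E')(K, n) = Add(Add(K, n), Add(6, -3)) = Add(Add(K, n), 3) = Add(3, K, n))
j = 0 (j = Mul(0, -6) = 0)
T = -1 (T = Add(3, -2, -2) = -1)
Add(Add(-9, j), T) = Add(Add(-9, 0), -1) = Add(-9, -1) = -10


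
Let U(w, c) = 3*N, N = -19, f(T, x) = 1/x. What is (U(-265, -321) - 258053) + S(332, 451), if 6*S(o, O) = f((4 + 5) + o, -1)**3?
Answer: -1548661/6 ≈ -2.5811e+5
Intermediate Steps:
U(w, c) = -57 (U(w, c) = 3*(-19) = -57)
S(o, O) = -1/6 (S(o, O) = (1/(-1))**3/6 = (1/6)*(-1)**3 = (1/6)*(-1) = -1/6)
(U(-265, -321) - 258053) + S(332, 451) = (-57 - 258053) - 1/6 = -258110 - 1/6 = -1548661/6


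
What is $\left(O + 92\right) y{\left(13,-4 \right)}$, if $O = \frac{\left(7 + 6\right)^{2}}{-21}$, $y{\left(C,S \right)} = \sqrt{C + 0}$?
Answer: $\frac{1763 \sqrt{13}}{21} \approx 302.69$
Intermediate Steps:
$y{\left(C,S \right)} = \sqrt{C}$
$O = - \frac{169}{21}$ ($O = 13^{2} \left(- \frac{1}{21}\right) = 169 \left(- \frac{1}{21}\right) = - \frac{169}{21} \approx -8.0476$)
$\left(O + 92\right) y{\left(13,-4 \right)} = \left(- \frac{169}{21} + 92\right) \sqrt{13} = \frac{1763 \sqrt{13}}{21}$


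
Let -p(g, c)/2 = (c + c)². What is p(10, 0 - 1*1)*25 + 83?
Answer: -117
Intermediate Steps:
p(g, c) = -8*c² (p(g, c) = -2*(c + c)² = -2*4*c² = -8*c²)
p(10, 0 - 1*1)*25 + 83 = -8*(0 - 1*1)²*25 + 83 = -8*(0 - 1)²*25 + 83 = -8*(-1)²*25 + 83 = -8*1*25 + 83 = -8*25 + 83 = -200 + 83 = -117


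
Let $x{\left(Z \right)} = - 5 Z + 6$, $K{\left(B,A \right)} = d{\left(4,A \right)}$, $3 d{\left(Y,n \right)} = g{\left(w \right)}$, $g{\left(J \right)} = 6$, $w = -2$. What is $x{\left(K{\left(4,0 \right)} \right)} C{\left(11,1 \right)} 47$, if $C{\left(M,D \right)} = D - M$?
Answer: $1880$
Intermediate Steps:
$d{\left(Y,n \right)} = 2$ ($d{\left(Y,n \right)} = \frac{1}{3} \cdot 6 = 2$)
$K{\left(B,A \right)} = 2$
$x{\left(Z \right)} = 6 - 5 Z$
$x{\left(K{\left(4,0 \right)} \right)} C{\left(11,1 \right)} 47 = \left(6 - 10\right) \left(1 - 11\right) 47 = \left(-4\right) \left(-10\right) 47 = 40 \cdot 47 = 1880$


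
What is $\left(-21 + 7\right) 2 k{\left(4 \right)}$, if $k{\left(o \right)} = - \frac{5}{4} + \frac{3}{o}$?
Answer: $14$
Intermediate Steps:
$k{\left(o \right)} = - \frac{5}{4} + \frac{3}{o}$ ($k{\left(o \right)} = \left(-5\right) \frac{1}{4} + \frac{3}{o} = - \frac{5}{4} + \frac{3}{o}$)
$\left(-21 + 7\right) 2 k{\left(4 \right)} = \left(-21 + 7\right) 2 \left(- \frac{5}{4} + \frac{3}{4}\right) = \left(-14\right) 2 \left(- \frac{5}{4} + 3 \cdot \frac{1}{4}\right) = - 28 \left(- \frac{5}{4} + \frac{3}{4}\right) = \left(-28\right) \left(- \frac{1}{2}\right) = 14$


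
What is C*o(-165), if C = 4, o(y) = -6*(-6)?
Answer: 144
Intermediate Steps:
o(y) = 36
C*o(-165) = 4*36 = 144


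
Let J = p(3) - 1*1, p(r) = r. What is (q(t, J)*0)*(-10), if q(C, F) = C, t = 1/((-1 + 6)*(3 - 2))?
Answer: 0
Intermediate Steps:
J = 2 (J = 3 - 1*1 = 3 - 1 = 2)
t = 1/5 (t = 1/(5*1) = 1/5 ≈ 0.20000)
(q(t, J)*0)*(-10) = ((1/5)*0)*(-10) = 0*(-10) = 0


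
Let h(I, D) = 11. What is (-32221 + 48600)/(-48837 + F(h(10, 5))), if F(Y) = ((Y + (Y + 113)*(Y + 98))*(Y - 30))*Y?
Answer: -16379/2875980 ≈ -0.0056951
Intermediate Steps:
F(Y) = Y*(-30 + Y)*(Y + (98 + Y)*(113 + Y)) (F(Y) = ((Y + (113 + Y)*(98 + Y))*(-30 + Y))*Y = ((Y + (98 + Y)*(113 + Y))*(-30 + Y))*Y = ((-30 + Y)*(Y + (98 + Y)*(113 + Y)))*Y = Y*(-30 + Y)*(Y + (98 + Y)*(113 + Y)))
(-32221 + 48600)/(-48837 + F(h(10, 5))) = (-32221 + 48600)/(-48837 + 11*(-332220 + 11**3 + 182*11**2 + 4714*11)) = 16379/(-48837 + 11*(-332220 + 1331 + 182*121 + 51854)) = 16379/(-48837 + 11*(-332220 + 1331 + 22022 + 51854)) = 16379/(-48837 + 11*(-257013)) = 16379/(-48837 - 2827143) = 16379/(-2875980) = 16379*(-1/2875980) = -16379/2875980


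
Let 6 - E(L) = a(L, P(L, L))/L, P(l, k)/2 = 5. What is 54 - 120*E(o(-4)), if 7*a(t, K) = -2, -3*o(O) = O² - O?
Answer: -4626/7 ≈ -660.86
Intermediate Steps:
o(O) = -O²/3 + O/3 (o(O) = -(O² - O)/3 = -O²/3 + O/3)
P(l, k) = 10 (P(l, k) = 2*5 = 10)
a(t, K) = -2/7 (a(t, K) = (⅐)*(-2) = -2/7)
E(L) = 6 + 2/(7*L) (E(L) = 6 - (-2)/(7*L) = 6 + 2/(7*L))
54 - 120*E(o(-4)) = 54 - 120*(6 + 2/(7*(((⅓)*(-4)*(1 - 1*(-4)))))) = 54 - 120*(6 + 2/(7*(((⅓)*(-4)*(1 + 4))))) = 54 - 120*(6 + 2/(7*(((⅓)*(-4)*5)))) = 54 - 120*(6 + 2/(7*(-20/3))) = 54 - 120*(6 + (2/7)*(-3/20)) = 54 - 120*(6 - 3/70) = 54 - 120*417/70 = 54 - 5004/7 = -4626/7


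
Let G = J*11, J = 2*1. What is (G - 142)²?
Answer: 14400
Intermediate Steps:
J = 2
G = 22 (G = 2*11 = 22)
(G - 142)² = (22 - 142)² = (-120)² = 14400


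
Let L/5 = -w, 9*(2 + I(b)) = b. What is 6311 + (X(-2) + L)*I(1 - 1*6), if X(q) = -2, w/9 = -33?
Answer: 22690/9 ≈ 2521.1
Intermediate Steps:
w = -297 (w = 9*(-33) = -297)
I(b) = -2 + b/9
L = 1485 (L = 5*(-1*(-297)) = 5*297 = 1485)
6311 + (X(-2) + L)*I(1 - 1*6) = 6311 + (-2 + 1485)*(-2 + (1 - 1*6)/9) = 6311 + 1483*(-2 + (1 - 6)/9) = 6311 + 1483*(-2 + (⅑)*(-5)) = 6311 + 1483*(-2 - 5/9) = 6311 + 1483*(-23/9) = 6311 - 34109/9 = 22690/9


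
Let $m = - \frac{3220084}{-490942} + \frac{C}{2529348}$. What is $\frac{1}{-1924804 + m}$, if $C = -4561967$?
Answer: $- \frac{620881582908}{1195072401781738873} \approx -5.1953 \cdot 10^{-7}$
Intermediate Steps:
$m = \frac{2952525911159}{620881582908}$ ($m = - \frac{3220084}{-490942} - \frac{4561967}{2529348} = \left(-3220084\right) \left(- \frac{1}{490942}\right) - \frac{4561967}{2529348} = \frac{1610042}{245471} - \frac{4561967}{2529348} = \frac{2952525911159}{620881582908} \approx 4.7554$)
$\frac{1}{-1924804 + m} = \frac{1}{-1924804 + \frac{2952525911159}{620881582908}} = \frac{1}{- \frac{1195072401781738873}{620881582908}} = - \frac{620881582908}{1195072401781738873}$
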